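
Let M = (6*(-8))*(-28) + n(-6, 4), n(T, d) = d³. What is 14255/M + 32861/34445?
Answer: 537281763/48498560 ≈ 11.078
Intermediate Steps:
M = 1408 (M = (6*(-8))*(-28) + 4³ = -48*(-28) + 64 = 1344 + 64 = 1408)
14255/M + 32861/34445 = 14255/1408 + 32861/34445 = 537281763/48498560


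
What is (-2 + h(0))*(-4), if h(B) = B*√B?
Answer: 8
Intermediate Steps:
h(B) = B^(3/2)
(-2 + h(0))*(-4) = (-2 + 0^(3/2))*(-4) = (-2 + 0)*(-4) = -2*(-4) = 8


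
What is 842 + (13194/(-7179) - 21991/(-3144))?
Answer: 6373661615/7523592 ≈ 847.16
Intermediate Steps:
842 + (13194/(-7179) - 21991/(-3144)) = 842 + (13194*(-1/7179) - 21991*(-1/3144)) = 842 + (-4398/2393 + 21991/3144) = 842 + 38797151/7523592 = 6373661615/7523592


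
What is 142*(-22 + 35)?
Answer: 1846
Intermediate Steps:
142*(-22 + 35) = 142*13 = 1846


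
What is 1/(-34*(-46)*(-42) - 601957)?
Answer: -1/667645 ≈ -1.4978e-6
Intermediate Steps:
1/(-34*(-46)*(-42) - 601957) = 1/(1564*(-42) - 601957) = 1/(-65688 - 601957) = 1/(-667645) = -1/667645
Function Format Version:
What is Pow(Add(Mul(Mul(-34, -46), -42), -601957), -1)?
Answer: Rational(-1, 667645) ≈ -1.4978e-6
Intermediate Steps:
Pow(Add(Mul(Mul(-34, -46), -42), -601957), -1) = Pow(Add(Mul(1564, -42), -601957), -1) = Pow(Add(-65688, -601957), -1) = Pow(-667645, -1) = Rational(-1, 667645)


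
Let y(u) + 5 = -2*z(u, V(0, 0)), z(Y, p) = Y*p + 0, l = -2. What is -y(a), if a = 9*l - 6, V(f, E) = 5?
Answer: -235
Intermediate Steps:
z(Y, p) = Y*p
a = -24 (a = 9*(-2) - 6 = -18 - 6 = -24)
y(u) = -5 - 10*u (y(u) = -5 - 2*u*5 = -5 - 10*u)
-y(a) = -(-5 - 10*(-24)) = -(-5 + 240) = -1*235 = -235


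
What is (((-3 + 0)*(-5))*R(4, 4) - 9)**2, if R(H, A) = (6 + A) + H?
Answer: 40401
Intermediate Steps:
R(H, A) = 6 + A + H
(((-3 + 0)*(-5))*R(4, 4) - 9)**2 = (((-3 + 0)*(-5))*(6 + 4 + 4) - 9)**2 = (-3*(-5)*14 - 9)**2 = (15*14 - 9)**2 = (210 - 9)**2 = 201**2 = 40401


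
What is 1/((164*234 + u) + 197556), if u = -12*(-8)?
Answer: 1/236028 ≈ 4.2368e-6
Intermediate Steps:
u = 96
1/((164*234 + u) + 197556) = 1/((164*234 + 96) + 197556) = 1/((38376 + 96) + 197556) = 1/(38472 + 197556) = 1/236028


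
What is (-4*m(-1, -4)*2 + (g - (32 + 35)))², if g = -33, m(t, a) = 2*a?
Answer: 1296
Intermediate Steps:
(-4*m(-1, -4)*2 + (g - (32 + 35)))² = (-8*(-4)*2 + (-33 - (32 + 35)))² = (-4*(-8)*2 + (-33 - 1*67))² = (32*2 + (-33 - 67))² = (64 - 100)² = (-36)² = 1296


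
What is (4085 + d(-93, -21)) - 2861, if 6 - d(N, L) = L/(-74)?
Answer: 90999/74 ≈ 1229.7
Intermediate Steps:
d(N, L) = 6 + L/74 (d(N, L) = 6 - L/(-74) = 6 - L*(-1)/74 = 6 - (-1)*L/74 = 6 + L/74)
(4085 + d(-93, -21)) - 2861 = (4085 + (6 + (1/74)*(-21))) - 2861 = (4085 + (6 - 21/74)) - 2861 = (4085 + 423/74) - 2861 = 302713/74 - 2861 = 90999/74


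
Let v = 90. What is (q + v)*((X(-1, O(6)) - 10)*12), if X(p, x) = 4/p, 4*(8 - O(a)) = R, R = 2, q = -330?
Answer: 40320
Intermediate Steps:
O(a) = 15/2 (O(a) = 8 - 1/4*2 = 8 - 1/2 = 15/2)
(q + v)*((X(-1, O(6)) - 10)*12) = (-330 + 90)*((4/(-1) - 10)*12) = -240*(4*(-1) - 10)*12 = -240*(-4 - 10)*12 = -(-3360)*12 = -240*(-168) = 40320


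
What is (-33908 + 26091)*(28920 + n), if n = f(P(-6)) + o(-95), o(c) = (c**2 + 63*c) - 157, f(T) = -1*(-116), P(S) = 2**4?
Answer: -249510823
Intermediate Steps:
P(S) = 16
f(T) = 116
o(c) = -157 + c**2 + 63*c
n = 2999 (n = 116 + (-157 + (-95)**2 + 63*(-95)) = 116 + (-157 + 9025 - 5985) = 116 + 2883 = 2999)
(-33908 + 26091)*(28920 + n) = (-33908 + 26091)*(28920 + 2999) = -7817*31919 = -249510823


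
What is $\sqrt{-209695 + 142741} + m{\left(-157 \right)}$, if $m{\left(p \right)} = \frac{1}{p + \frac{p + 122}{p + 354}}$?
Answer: $- \frac{197}{30964} + i \sqrt{66954} \approx -0.0063622 + 258.75 i$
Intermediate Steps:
$m{\left(p \right)} = \frac{1}{p + \frac{122 + p}{354 + p}}$
$\sqrt{-209695 + 142741} + m{\left(-157 \right)} = \sqrt{-209695 + 142741} + \frac{354 - 157}{122 + \left(-157\right)^{2} + 355 \left(-157\right)} = \sqrt{-66954} + \frac{1}{122 + 24649 - 55735} \cdot 197 = i \sqrt{66954} + \frac{1}{-30964} \cdot 197 = i \sqrt{66954} - \frac{197}{30964} = - \frac{197}{30964} + i \sqrt{66954}$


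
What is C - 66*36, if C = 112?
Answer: -2264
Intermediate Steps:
C - 66*36 = 112 - 66*36 = 112 - 2376 = -2264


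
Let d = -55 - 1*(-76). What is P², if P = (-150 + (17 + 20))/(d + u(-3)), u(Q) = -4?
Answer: 12769/289 ≈ 44.183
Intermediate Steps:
d = 21 (d = -55 + 76 = 21)
P = -113/17 (P = (-150 + (17 + 20))/(21 - 4) = (-150 + 37)/17 = -113*1/17 = -113/17 ≈ -6.6471)
P² = (-113/17)² = 12769/289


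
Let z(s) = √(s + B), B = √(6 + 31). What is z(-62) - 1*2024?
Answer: -2024 + I*√(62 - √37) ≈ -2024.0 + 7.4778*I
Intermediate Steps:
B = √37 ≈ 6.0828
z(s) = √(s + √37)
z(-62) - 1*2024 = √(-62 + √37) - 1*2024 = √(-62 + √37) - 2024 = -2024 + √(-62 + √37)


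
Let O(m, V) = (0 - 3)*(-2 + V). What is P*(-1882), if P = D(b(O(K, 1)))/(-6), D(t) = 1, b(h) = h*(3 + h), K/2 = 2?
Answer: 941/3 ≈ 313.67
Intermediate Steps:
K = 4 (K = 2*2 = 4)
O(m, V) = 6 - 3*V (O(m, V) = -3*(-2 + V) = 6 - 3*V)
P = -1/6 (P = 1/(-6) = 1*(-1/6) = -1/6 ≈ -0.16667)
P*(-1882) = -1/6*(-1882) = 941/3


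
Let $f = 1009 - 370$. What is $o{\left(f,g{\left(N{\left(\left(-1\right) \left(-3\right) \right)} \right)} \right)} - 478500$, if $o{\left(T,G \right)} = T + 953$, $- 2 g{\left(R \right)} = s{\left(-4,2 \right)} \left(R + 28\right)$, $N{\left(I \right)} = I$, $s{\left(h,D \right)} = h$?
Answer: $-476908$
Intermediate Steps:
$g{\left(R \right)} = 56 + 2 R$ ($g{\left(R \right)} = - \frac{\left(-4\right) \left(R + 28\right)}{2} = - \frac{\left(-4\right) \left(28 + R\right)}{2} = - \frac{-112 - 4 R}{2} = 56 + 2 R$)
$f = 639$
$o{\left(T,G \right)} = 953 + T$
$o{\left(f,g{\left(N{\left(\left(-1\right) \left(-3\right) \right)} \right)} \right)} - 478500 = \left(953 + 639\right) - 478500 = 1592 - 478500 = -476908$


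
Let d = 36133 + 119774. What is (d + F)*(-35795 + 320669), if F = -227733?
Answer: -20461359924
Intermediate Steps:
d = 155907
(d + F)*(-35795 + 320669) = (155907 - 227733)*(-35795 + 320669) = -71826*284874 = -20461359924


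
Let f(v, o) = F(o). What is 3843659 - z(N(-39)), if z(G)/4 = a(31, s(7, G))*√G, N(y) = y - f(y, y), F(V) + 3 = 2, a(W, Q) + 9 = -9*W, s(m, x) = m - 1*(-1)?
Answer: 3843659 + 1152*I*√38 ≈ 3.8437e+6 + 7101.4*I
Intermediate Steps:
s(m, x) = 1 + m (s(m, x) = m + 1 = 1 + m)
a(W, Q) = -9 - 9*W
F(V) = -1 (F(V) = -3 + 2 = -1)
f(v, o) = -1
N(y) = 1 + y (N(y) = y - 1*(-1) = y + 1 = 1 + y)
z(G) = -1152*√G (z(G) = 4*((-9 - 9*31)*√G) = 4*((-9 - 279)*√G) = 4*(-288*√G) = -1152*√G)
3843659 - z(N(-39)) = 3843659 - (-1152)*√(1 - 39) = 3843659 - (-1152)*√(-38) = 3843659 - (-1152)*I*√38 = 3843659 + 1152*I*√38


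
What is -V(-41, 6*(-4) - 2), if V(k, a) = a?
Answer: 26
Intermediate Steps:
-V(-41, 6*(-4) - 2) = -(6*(-4) - 2) = -(-24 - 2) = -1*(-26) = 26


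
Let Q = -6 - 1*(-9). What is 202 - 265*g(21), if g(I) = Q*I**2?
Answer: -350393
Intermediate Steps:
Q = 3 (Q = -6 + 9 = 3)
g(I) = 3*I**2
202 - 265*g(21) = 202 - 795*21**2 = 202 - 795*441 = 202 - 265*1323 = 202 - 350595 = -350393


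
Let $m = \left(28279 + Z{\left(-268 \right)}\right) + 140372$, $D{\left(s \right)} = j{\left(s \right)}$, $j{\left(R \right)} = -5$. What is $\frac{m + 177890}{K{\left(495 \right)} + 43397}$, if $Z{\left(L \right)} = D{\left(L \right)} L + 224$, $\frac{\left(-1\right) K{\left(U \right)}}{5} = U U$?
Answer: $- \frac{348105}{1181728} \approx -0.29457$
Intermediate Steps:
$K{\left(U \right)} = - 5 U^{2}$ ($K{\left(U \right)} = - 5 U U = - 5 U^{2}$)
$D{\left(s \right)} = -5$
$Z{\left(L \right)} = 224 - 5 L$ ($Z{\left(L \right)} = - 5 L + 224 = 224 - 5 L$)
$m = 170215$ ($m = \left(28279 + \left(224 - -1340\right)\right) + 140372 = \left(28279 + \left(224 + 1340\right)\right) + 140372 = \left(28279 + 1564\right) + 140372 = 29843 + 140372 = 170215$)
$\frac{m + 177890}{K{\left(495 \right)} + 43397} = \frac{170215 + 177890}{- 5 \cdot 495^{2} + 43397} = \frac{348105}{\left(-5\right) 245025 + 43397} = \frac{348105}{-1225125 + 43397} = \frac{348105}{-1181728} = 348105 \left(- \frac{1}{1181728}\right) = - \frac{348105}{1181728}$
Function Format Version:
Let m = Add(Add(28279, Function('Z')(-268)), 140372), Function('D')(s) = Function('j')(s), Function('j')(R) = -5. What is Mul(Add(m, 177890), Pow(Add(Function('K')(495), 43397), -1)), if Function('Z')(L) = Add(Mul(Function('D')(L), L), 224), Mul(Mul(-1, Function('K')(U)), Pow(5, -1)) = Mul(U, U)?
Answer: Rational(-348105, 1181728) ≈ -0.29457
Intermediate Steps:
Function('K')(U) = Mul(-5, Pow(U, 2)) (Function('K')(U) = Mul(-5, Mul(U, U)) = Mul(-5, Pow(U, 2)))
Function('D')(s) = -5
Function('Z')(L) = Add(224, Mul(-5, L)) (Function('Z')(L) = Add(Mul(-5, L), 224) = Add(224, Mul(-5, L)))
m = 170215 (m = Add(Add(28279, Add(224, Mul(-5, -268))), 140372) = Add(Add(28279, Add(224, 1340)), 140372) = Add(Add(28279, 1564), 140372) = Add(29843, 140372) = 170215)
Mul(Add(m, 177890), Pow(Add(Function('K')(495), 43397), -1)) = Mul(Add(170215, 177890), Pow(Add(Mul(-5, Pow(495, 2)), 43397), -1)) = Mul(348105, Pow(Add(Mul(-5, 245025), 43397), -1)) = Mul(348105, Pow(Add(-1225125, 43397), -1)) = Mul(348105, Pow(-1181728, -1)) = Mul(348105, Rational(-1, 1181728)) = Rational(-348105, 1181728)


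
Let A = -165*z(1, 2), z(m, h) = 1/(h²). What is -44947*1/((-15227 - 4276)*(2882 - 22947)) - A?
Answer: 64568889887/1565310780 ≈ 41.250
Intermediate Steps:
z(m, h) = h⁻²
A = -165/4 (A = -165/2² = -165*¼ = -165/4 ≈ -41.250)
-44947*1/((-15227 - 4276)*(2882 - 22947)) - A = -44947*1/((-15227 - 4276)*(2882 - 22947)) - 1*(-165/4) = -44947/((-20065*(-19503))) + 165/4 = -44947/391327695 + 165/4 = 64568889887/1565310780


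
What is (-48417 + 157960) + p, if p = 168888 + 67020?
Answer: 345451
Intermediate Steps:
p = 235908
(-48417 + 157960) + p = (-48417 + 157960) + 235908 = 109543 + 235908 = 345451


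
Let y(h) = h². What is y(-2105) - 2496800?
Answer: 1934225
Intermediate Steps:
y(-2105) - 2496800 = (-2105)² - 2496800 = 4431025 - 2496800 = 1934225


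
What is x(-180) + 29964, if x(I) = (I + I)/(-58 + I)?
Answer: 3565896/119 ≈ 29966.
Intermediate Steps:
x(I) = 2*I/(-58 + I) (x(I) = (2*I)/(-58 + I) = 2*I/(-58 + I))
x(-180) + 29964 = 2*(-180)/(-58 - 180) + 29964 = 2*(-180)/(-238) + 29964 = 2*(-180)*(-1/238) + 29964 = 180/119 + 29964 = 3565896/119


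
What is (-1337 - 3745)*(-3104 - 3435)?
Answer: 33231198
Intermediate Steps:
(-1337 - 3745)*(-3104 - 3435) = -5082*(-6539) = 33231198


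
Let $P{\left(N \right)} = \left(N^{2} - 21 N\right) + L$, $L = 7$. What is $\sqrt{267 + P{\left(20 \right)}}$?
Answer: $\sqrt{254} \approx 15.937$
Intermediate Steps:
$P{\left(N \right)} = 7 + N^{2} - 21 N$ ($P{\left(N \right)} = \left(N^{2} - 21 N\right) + 7 = 7 + N^{2} - 21 N$)
$\sqrt{267 + P{\left(20 \right)}} = \sqrt{267 + \left(7 + 20^{2} - 420\right)} = \sqrt{267 + \left(7 + 400 - 420\right)} = \sqrt{267 - 13} = \sqrt{254}$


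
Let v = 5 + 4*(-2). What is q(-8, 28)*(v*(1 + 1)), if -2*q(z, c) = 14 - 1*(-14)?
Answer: 84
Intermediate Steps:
v = -3 (v = 5 - 8 = -3)
q(z, c) = -14 (q(z, c) = -(14 - 1*(-14))/2 = -(14 + 14)/2 = -1/2*28 = -14)
q(-8, 28)*(v*(1 + 1)) = -(-42)*(1 + 1) = -(-42)*2 = -14*(-6) = 84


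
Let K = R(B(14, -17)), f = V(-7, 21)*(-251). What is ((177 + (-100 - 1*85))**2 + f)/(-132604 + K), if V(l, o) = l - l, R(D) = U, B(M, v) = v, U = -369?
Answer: -64/132973 ≈ -0.00048130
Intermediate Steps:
R(D) = -369
V(l, o) = 0
f = 0 (f = 0*(-251) = 0)
K = -369
((177 + (-100 - 1*85))**2 + f)/(-132604 + K) = ((177 + (-100 - 1*85))**2 + 0)/(-132604 - 369) = ((177 + (-100 - 85))**2 + 0)/(-132973) = ((177 - 185)**2 + 0)*(-1/132973) = ((-8)**2 + 0)*(-1/132973) = (64 + 0)*(-1/132973) = 64*(-1/132973) = -64/132973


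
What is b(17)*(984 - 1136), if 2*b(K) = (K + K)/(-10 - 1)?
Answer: 2584/11 ≈ 234.91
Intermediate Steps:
b(K) = -K/11 (b(K) = ((K + K)/(-10 - 1))/2 = ((2*K)/(-11))/2 = ((2*K)*(-1/11))/2 = (-2*K/11)/2 = -K/11)
b(17)*(984 - 1136) = (-1/11*17)*(984 - 1136) = -17/11*(-152) = 2584/11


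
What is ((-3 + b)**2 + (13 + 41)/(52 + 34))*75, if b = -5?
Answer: 208425/43 ≈ 4847.1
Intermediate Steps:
((-3 + b)**2 + (13 + 41)/(52 + 34))*75 = ((-3 - 5)**2 + (13 + 41)/(52 + 34))*75 = ((-8)**2 + 54/86)*75 = (64 + 54*(1/86))*75 = (64 + 27/43)*75 = (2779/43)*75 = 208425/43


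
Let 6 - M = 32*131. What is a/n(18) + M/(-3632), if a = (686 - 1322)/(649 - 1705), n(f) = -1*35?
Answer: 396887/349580 ≈ 1.1353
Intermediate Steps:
n(f) = -35
a = 53/88 (a = -636/(-1056) = -636*(-1/1056) = 53/88 ≈ 0.60227)
M = -4186 (M = 6 - 32*131 = 6 - 1*4192 = 6 - 4192 = -4186)
a/n(18) + M/(-3632) = (53/88)/(-35) - 4186/(-3632) = (53/88)*(-1/35) - 4186*(-1/3632) = -53/3080 + 2093/1816 = 396887/349580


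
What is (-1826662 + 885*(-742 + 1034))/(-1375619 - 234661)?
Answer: 784121/805140 ≈ 0.97389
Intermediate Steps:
(-1826662 + 885*(-742 + 1034))/(-1375619 - 234661) = (-1826662 + 885*292)/(-1610280) = (-1826662 + 258420)*(-1/1610280) = -1568242*(-1/1610280) = 784121/805140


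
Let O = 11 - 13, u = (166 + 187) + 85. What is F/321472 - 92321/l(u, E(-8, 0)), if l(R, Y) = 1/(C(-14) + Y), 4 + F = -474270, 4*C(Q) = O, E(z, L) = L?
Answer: 7419416991/160736 ≈ 46159.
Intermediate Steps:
u = 438 (u = 353 + 85 = 438)
O = -2
C(Q) = -1/2 (C(Q) = (1/4)*(-2) = -1/2)
F = -474274 (F = -4 - 474270 = -474274)
l(R, Y) = 1/(-1/2 + Y)
F/321472 - 92321/l(u, E(-8, 0)) = -474274/321472 - 92321/(2/(-1 + 2*0)) = -474274*1/321472 - 92321/(2/(-1 + 0)) = -237137/160736 - 92321/(2/(-1)) = -237137/160736 - 92321/(2*(-1)) = -237137/160736 - 92321/(-2) = -237137/160736 - 92321*(-1/2) = -237137/160736 + 92321/2 = 7419416991/160736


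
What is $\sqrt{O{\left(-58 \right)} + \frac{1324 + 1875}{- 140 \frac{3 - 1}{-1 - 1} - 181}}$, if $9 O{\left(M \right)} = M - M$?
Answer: $\frac{i \sqrt{131159}}{41} \approx 8.8331 i$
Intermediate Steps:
$O{\left(M \right)} = 0$ ($O{\left(M \right)} = \frac{M - M}{9} = \frac{1}{9} \cdot 0 = 0$)
$\sqrt{O{\left(-58 \right)} + \frac{1324 + 1875}{- 140 \frac{3 - 1}{-1 - 1} - 181}} = \sqrt{0 + \frac{1324 + 1875}{- 140 \frac{3 - 1}{-1 - 1} - 181}} = \sqrt{0 + \frac{3199}{- 140 \frac{2}{-2} - 181}} = \sqrt{0 + \frac{3199}{- 140 \cdot 2 \left(- \frac{1}{2}\right) - 181}} = \sqrt{0 + \frac{3199}{\left(-140\right) \left(-1\right) - 181}} = \sqrt{0 + \frac{3199}{140 - 181}} = \sqrt{0 + \frac{3199}{-41}} = \sqrt{0 + 3199 \left(- \frac{1}{41}\right)} = \sqrt{0 - \frac{3199}{41}} = \sqrt{- \frac{3199}{41}} = \frac{i \sqrt{131159}}{41}$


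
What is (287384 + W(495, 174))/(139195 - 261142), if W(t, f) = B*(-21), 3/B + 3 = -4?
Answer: -287393/121947 ≈ -2.3567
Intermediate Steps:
B = -3/7 (B = 3/(-3 - 4) = 3/(-7) = 3*(-1/7) = -3/7 ≈ -0.42857)
W(t, f) = 9 (W(t, f) = -3/7*(-21) = 9)
(287384 + W(495, 174))/(139195 - 261142) = (287384 + 9)/(139195 - 261142) = 287393/(-121947) = 287393*(-1/121947) = -287393/121947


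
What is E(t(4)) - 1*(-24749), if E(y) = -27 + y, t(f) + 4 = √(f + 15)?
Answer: 24718 + √19 ≈ 24722.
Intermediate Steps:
t(f) = -4 + √(15 + f) (t(f) = -4 + √(f + 15) = -4 + √(15 + f))
E(t(4)) - 1*(-24749) = (-27 + (-4 + √(15 + 4))) - 1*(-24749) = (-27 + (-4 + √19)) + 24749 = (-31 + √19) + 24749 = 24718 + √19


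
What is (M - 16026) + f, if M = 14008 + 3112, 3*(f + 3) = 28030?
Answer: 31303/3 ≈ 10434.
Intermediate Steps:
f = 28021/3 (f = -3 + (⅓)*28030 = -3 + 28030/3 = 28021/3 ≈ 9340.3)
M = 17120
(M - 16026) + f = (17120 - 16026) + 28021/3 = 1094 + 28021/3 = 31303/3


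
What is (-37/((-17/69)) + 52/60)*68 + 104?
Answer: 155624/15 ≈ 10375.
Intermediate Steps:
(-37/((-17/69)) + 52/60)*68 + 104 = (-37/((-17*1/69)) + 52*(1/60))*68 + 104 = (-37/(-17/69) + 13/15)*68 + 104 = (-37*(-69/17) + 13/15)*68 + 104 = (2553/17 + 13/15)*68 + 104 = (38516/255)*68 + 104 = 154064/15 + 104 = 155624/15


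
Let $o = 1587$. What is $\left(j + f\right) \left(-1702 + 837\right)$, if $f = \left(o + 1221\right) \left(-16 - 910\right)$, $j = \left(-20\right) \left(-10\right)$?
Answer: $2249006920$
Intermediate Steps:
$j = 200$
$f = -2600208$ ($f = \left(1587 + 1221\right) \left(-16 - 910\right) = 2808 \left(-926\right) = -2600208$)
$\left(j + f\right) \left(-1702 + 837\right) = \left(200 - 2600208\right) \left(-1702 + 837\right) = \left(-2600008\right) \left(-865\right) = 2249006920$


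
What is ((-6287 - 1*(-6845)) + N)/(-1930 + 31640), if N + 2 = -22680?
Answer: -11062/14855 ≈ -0.74467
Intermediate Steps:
N = -22682 (N = -2 - 22680 = -22682)
((-6287 - 1*(-6845)) + N)/(-1930 + 31640) = ((-6287 - 1*(-6845)) - 22682)/(-1930 + 31640) = ((-6287 + 6845) - 22682)/29710 = (558 - 22682)*(1/29710) = -22124*1/29710 = -11062/14855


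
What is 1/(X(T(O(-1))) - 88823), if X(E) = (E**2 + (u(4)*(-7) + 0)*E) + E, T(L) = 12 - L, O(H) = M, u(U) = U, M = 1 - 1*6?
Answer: -1/88993 ≈ -1.1237e-5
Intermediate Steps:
M = -5 (M = 1 - 6 = -5)
O(H) = -5
X(E) = E**2 - 27*E (X(E) = (E**2 + (4*(-7) + 0)*E) + E = (E**2 + (-28 + 0)*E) + E = (E**2 - 28*E) + E = E**2 - 27*E)
1/(X(T(O(-1))) - 88823) = 1/((12 - 1*(-5))*(-27 + (12 - 1*(-5))) - 88823) = 1/((12 + 5)*(-27 + (12 + 5)) - 88823) = 1/(17*(-27 + 17) - 88823) = 1/(17*(-10) - 88823) = 1/(-170 - 88823) = 1/(-88993) = -1/88993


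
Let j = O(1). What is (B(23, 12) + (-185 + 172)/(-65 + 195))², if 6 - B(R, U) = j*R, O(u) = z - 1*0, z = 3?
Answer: 398161/100 ≈ 3981.6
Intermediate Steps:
O(u) = 3 (O(u) = 3 - 1*0 = 3 + 0 = 3)
j = 3
B(R, U) = 6 - 3*R
(B(23, 12) + (-185 + 172)/(-65 + 195))² = ((6 - 3*23) + (-185 + 172)/(-65 + 195))² = ((6 - 69) - 13/130)² = (-63 - 13*1/130)² = (-63 - ⅒)² = (-631/10)² = 398161/100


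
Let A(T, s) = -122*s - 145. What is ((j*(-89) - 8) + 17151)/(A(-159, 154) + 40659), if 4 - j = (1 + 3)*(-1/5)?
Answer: 83579/108630 ≈ 0.76939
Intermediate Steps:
A(T, s) = -145 - 122*s
j = 24/5 (j = 4 - (1 + 3)*(-1/5) = 4 - 4*(-1*1/5) = 4 - 4*(-1)/5 = 4 - 1*(-4/5) = 4 + 4/5 = 24/5 ≈ 4.8000)
((j*(-89) - 8) + 17151)/(A(-159, 154) + 40659) = (((24/5)*(-89) - 8) + 17151)/((-145 - 122*154) + 40659) = ((-2136/5 - 8) + 17151)/((-145 - 18788) + 40659) = (-2176/5 + 17151)/(-18933 + 40659) = (83579/5)/21726 = (83579/5)*(1/21726) = 83579/108630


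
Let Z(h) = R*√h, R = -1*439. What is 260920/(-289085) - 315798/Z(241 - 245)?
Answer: -52184/57817 - 157899*I/439 ≈ -0.90257 - 359.68*I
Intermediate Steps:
R = -439
Z(h) = -439*√h
260920/(-289085) - 315798/Z(241 - 245) = 260920/(-289085) - 315798*(-1/(439*√(241 - 245))) = 260920*(-1/289085) - 315798*I/878 = -52184/57817 - 315798*I/878 = -52184/57817 - 157899*I/439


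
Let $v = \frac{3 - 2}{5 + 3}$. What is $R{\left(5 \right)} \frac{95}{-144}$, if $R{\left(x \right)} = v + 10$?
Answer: $- \frac{855}{128} \approx -6.6797$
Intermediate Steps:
$v = \frac{1}{8}$ ($v = 1 \cdot \frac{1}{8} = \frac{1}{8} \approx 0.125$)
$R{\left(x \right)} = \frac{81}{8}$ ($R{\left(x \right)} = \frac{1}{8} + 10 = \frac{81}{8}$)
$R{\left(5 \right)} \frac{95}{-144} = \frac{81 \frac{95}{-144}}{8} = \frac{81 \cdot 95 \left(- \frac{1}{144}\right)}{8} = \frac{81}{8} \left(- \frac{95}{144}\right) = - \frac{855}{128}$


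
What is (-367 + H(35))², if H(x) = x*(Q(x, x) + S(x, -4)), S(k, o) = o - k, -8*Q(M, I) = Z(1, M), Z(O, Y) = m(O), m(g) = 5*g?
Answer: 196868961/64 ≈ 3.0761e+6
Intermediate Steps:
Z(O, Y) = 5*O
Q(M, I) = -5/8
H(x) = x*(-37/8 - x) (H(x) = x*(-5/8 + (-4 - x)) = x*(-37/8 - x))
(-367 + H(35))² = (-367 - ⅛*35*(37 + 8*35))² = (-367 - ⅛*35*(37 + 280))² = (-367 - ⅛*35*317)² = (-367 - 11095/8)² = (-14031/8)² = 196868961/64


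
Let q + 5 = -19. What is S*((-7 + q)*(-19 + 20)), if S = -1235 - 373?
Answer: 49848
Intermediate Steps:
q = -24 (q = -5 - 19 = -24)
S = -1608
S*((-7 + q)*(-19 + 20)) = -1608*(-7 - 24)*(-19 + 20) = -(-49848) = -1608*(-31) = 49848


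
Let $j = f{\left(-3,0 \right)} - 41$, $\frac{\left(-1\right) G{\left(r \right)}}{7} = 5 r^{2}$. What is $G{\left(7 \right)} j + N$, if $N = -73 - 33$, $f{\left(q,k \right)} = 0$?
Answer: $70209$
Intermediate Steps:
$G{\left(r \right)} = - 35 r^{2}$ ($G{\left(r \right)} = - 7 \cdot 5 r^{2} = - 35 r^{2}$)
$j = -41$ ($j = 0 - 41 = -41$)
$N = -106$
$G{\left(7 \right)} j + N = - 35 \cdot 7^{2} \left(-41\right) - 106 = \left(-35\right) 49 \left(-41\right) - 106 = \left(-1715\right) \left(-41\right) - 106 = 70315 - 106 = 70209$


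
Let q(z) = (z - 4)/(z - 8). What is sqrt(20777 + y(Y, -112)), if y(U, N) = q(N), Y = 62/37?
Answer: sqrt(18700170)/30 ≈ 144.15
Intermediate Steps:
q(z) = (-4 + z)/(-8 + z)
Y = 62/37 (Y = 62*(1/37) = 62/37 ≈ 1.6757)
y(U, N) = (-4 + N)/(-8 + N)
sqrt(20777 + y(Y, -112)) = sqrt(20777 + (-4 - 112)/(-8 - 112)) = sqrt(20777 - 116/(-120)) = sqrt(20777 - 1/120*(-116)) = sqrt(20777 + 29/30) = sqrt(623339/30) = sqrt(18700170)/30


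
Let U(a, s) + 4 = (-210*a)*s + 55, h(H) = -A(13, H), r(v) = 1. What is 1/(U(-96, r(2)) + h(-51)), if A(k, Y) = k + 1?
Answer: 1/20197 ≈ 4.9512e-5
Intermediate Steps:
A(k, Y) = 1 + k
h(H) = -14 (h(H) = -(1 + 13) = -1*14 = -14)
U(a, s) = 51 - 210*a*s (U(a, s) = -4 + ((-210*a)*s + 55) = -4 + (-210*a*s + 55) = -4 + (55 - 210*a*s) = 51 - 210*a*s)
1/(U(-96, r(2)) + h(-51)) = 1/((51 - 210*(-96)*1) - 14) = 1/((51 + 20160) - 14) = 1/(20211 - 14) = 1/20197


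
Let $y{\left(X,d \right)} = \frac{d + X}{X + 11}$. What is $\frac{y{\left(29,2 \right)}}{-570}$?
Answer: $- \frac{31}{22800} \approx -0.0013596$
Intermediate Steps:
$y{\left(X,d \right)} = \frac{X + d}{11 + X}$
$\frac{y{\left(29,2 \right)}}{-570} = \frac{\frac{1}{11 + 29} \left(29 + 2\right)}{-570} = \frac{1}{40} \cdot 31 \left(- \frac{1}{570}\right) = \frac{31}{40} \left(- \frac{1}{570}\right) = - \frac{31}{22800}$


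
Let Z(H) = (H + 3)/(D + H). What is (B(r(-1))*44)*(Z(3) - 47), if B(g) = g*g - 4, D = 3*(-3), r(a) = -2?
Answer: 0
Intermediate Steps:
D = -9
B(g) = -4 + g² (B(g) = g² - 4 = -4 + g²)
Z(H) = (3 + H)/(-9 + H) (Z(H) = (H + 3)/(-9 + H) = (3 + H)/(-9 + H))
(B(r(-1))*44)*(Z(3) - 47) = ((-4 + (-2)²)*44)*((3 + 3)/(-9 + 3) - 47) = ((-4 + 4)*44)*(6/(-6) - 47) = (0*44)*(-⅙*6 - 47) = 0*(-1 - 47) = 0*(-48) = 0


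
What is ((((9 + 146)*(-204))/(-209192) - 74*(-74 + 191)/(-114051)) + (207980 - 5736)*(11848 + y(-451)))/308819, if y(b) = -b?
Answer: 4945479105125415509/613997970829054 ≈ 8054.6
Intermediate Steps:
((((9 + 146)*(-204))/(-209192) - 74*(-74 + 191)/(-114051)) + (207980 - 5736)*(11848 + y(-451)))/308819 = ((((9 + 146)*(-204))/(-209192) - 74*(-74 + 191)/(-114051)) + (207980 - 5736)*(11848 - 1*(-451)))/308819 = (((155*(-204))*(-1/209192) - 74*117*(-1/114051)) + 202244*(11848 + 451))*(1/308819) = ((-31620*(-1/209192) - 8658*(-1/114051)) + 202244*12299)*(1/308819) = ((7905/52298 + 2886/38017) + 2487398956)*(1/308819) = (451456413/1988213066 + 2487398956)*(1/308819) = (4945479105125415509/1988213066)*(1/308819) = 4945479105125415509/613997970829054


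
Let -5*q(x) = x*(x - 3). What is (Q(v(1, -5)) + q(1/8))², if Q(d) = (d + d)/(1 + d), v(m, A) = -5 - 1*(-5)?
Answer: 529/102400 ≈ 0.0051660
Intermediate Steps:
v(m, A) = 0 (v(m, A) = -5 + 5 = 0)
q(x) = -x*(-3 + x)/5 (q(x) = -x*(x - 3)/5 = -x*(-3 + x)/5)
Q(d) = 2*d/(1 + d) (Q(d) = (2*d)/(1 + d) = 2*d/(1 + d))
(Q(v(1, -5)) + q(1/8))² = (2*0/(1 + 0) + (⅕)*(3 - 1/8)/8)² = (2*0/1 + (⅕)*(⅛)*(3 - 1*⅛))² = (2*0*1 + (⅕)*(⅛)*(3 - ⅛))² = (0 + (⅕)*(⅛)*(23/8))² = (0 + 23/320)² = (23/320)² = 529/102400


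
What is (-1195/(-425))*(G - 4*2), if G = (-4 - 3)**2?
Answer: 9799/85 ≈ 115.28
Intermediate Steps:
G = 49 (G = (-7)**2 = 49)
(-1195/(-425))*(G - 4*2) = (-1195/(-425))*(49 - 4*2) = (-1195*(-1/425))*(49 - 8) = (239/85)*41 = 9799/85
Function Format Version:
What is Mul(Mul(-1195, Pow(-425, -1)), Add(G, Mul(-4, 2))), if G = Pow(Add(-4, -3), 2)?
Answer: Rational(9799, 85) ≈ 115.28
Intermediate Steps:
G = 49 (G = Pow(-7, 2) = 49)
Mul(Mul(-1195, Pow(-425, -1)), Add(G, Mul(-4, 2))) = Mul(Mul(-1195, Pow(-425, -1)), Add(49, Mul(-4, 2))) = Mul(Mul(-1195, Rational(-1, 425)), Add(49, -8)) = Mul(Rational(239, 85), 41) = Rational(9799, 85)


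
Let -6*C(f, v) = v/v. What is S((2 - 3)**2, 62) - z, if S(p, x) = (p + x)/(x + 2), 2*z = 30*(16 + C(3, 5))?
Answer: -15137/64 ≈ -236.52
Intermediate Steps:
C(f, v) = -1/6 (C(f, v) = -v/(6*v) = -1/6*1 = -1/6)
z = 475/2 (z = (30*(16 - 1/6))/2 = (30*(95/6))/2 = (1/2)*475 = 475/2 ≈ 237.50)
S(p, x) = (p + x)/(2 + x)
S((2 - 3)**2, 62) - z = ((2 - 3)**2 + 62)/(2 + 62) - 1*475/2 = ((-1)**2 + 62)/64 - 475/2 = (1 + 62)/64 - 475/2 = (1/64)*63 - 475/2 = 63/64 - 475/2 = -15137/64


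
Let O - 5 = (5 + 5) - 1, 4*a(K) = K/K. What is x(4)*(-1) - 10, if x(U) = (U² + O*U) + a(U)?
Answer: -329/4 ≈ -82.250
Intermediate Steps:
a(K) = ¼ (a(K) = (K/K)/4 = (¼)*1 = ¼)
O = 14 (O = 5 + ((5 + 5) - 1) = 5 + (10 - 1) = 5 + 9 = 14)
x(U) = ¼ + U² + 14*U (x(U) = (U² + 14*U) + ¼ = ¼ + U² + 14*U)
x(4)*(-1) - 10 = (¼ + 4² + 14*4)*(-1) - 10 = (¼ + 16 + 56)*(-1) - 10 = (289/4)*(-1) - 10 = -289/4 - 10 = -329/4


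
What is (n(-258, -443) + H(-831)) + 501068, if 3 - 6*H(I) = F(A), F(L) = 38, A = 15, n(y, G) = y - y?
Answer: 3006373/6 ≈ 5.0106e+5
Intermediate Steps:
n(y, G) = 0
H(I) = -35/6 (H(I) = ½ - ⅙*38 = ½ - 19/3 = -35/6)
(n(-258, -443) + H(-831)) + 501068 = (0 - 35/6) + 501068 = -35/6 + 501068 = 3006373/6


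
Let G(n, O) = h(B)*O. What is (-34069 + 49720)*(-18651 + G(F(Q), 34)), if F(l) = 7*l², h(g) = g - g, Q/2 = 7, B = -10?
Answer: -291906801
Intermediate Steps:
Q = 14 (Q = 2*7 = 14)
h(g) = 0
G(n, O) = 0 (G(n, O) = 0*O = 0)
(-34069 + 49720)*(-18651 + G(F(Q), 34)) = (-34069 + 49720)*(-18651 + 0) = 15651*(-18651) = -291906801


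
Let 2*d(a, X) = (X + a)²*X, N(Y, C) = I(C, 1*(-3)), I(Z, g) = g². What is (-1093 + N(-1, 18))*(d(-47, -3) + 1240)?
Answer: 2720840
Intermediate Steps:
N(Y, C) = 9 (N(Y, C) = (1*(-3))² = (-3)² = 9)
d(a, X) = X*(X + a)²/2 (d(a, X) = ((X + a)²*X)/2 = (X*(X + a)²)/2 = X*(X + a)²/2)
(-1093 + N(-1, 18))*(d(-47, -3) + 1240) = (-1093 + 9)*((½)*(-3)*(-3 - 47)² + 1240) = -1084*((½)*(-3)*(-50)² + 1240) = -1084*((½)*(-3)*2500 + 1240) = -1084*(-3750 + 1240) = -1084*(-2510) = 2720840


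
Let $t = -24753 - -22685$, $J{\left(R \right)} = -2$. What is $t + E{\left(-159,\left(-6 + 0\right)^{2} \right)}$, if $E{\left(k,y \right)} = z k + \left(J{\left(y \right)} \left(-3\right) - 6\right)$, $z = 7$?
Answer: $-3181$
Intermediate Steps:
$t = -2068$ ($t = -24753 + 22685 = -2068$)
$E{\left(k,y \right)} = 7 k$ ($E{\left(k,y \right)} = 7 k - 0 = 7 k + \left(6 - 6\right) = 7 k + 0 = 7 k$)
$t + E{\left(-159,\left(-6 + 0\right)^{2} \right)} = -2068 + 7 \left(-159\right) = -2068 - 1113 = -3181$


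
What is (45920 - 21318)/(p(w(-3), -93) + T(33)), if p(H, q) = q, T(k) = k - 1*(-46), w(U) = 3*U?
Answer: -12301/7 ≈ -1757.3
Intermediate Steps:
T(k) = 46 + k (T(k) = k + 46 = 46 + k)
(45920 - 21318)/(p(w(-3), -93) + T(33)) = (45920 - 21318)/(-93 + (46 + 33)) = 24602/(-93 + 79) = 24602/(-14) = 24602*(-1/14) = -12301/7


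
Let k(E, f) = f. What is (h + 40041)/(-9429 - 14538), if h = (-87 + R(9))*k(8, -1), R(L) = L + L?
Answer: -13370/7989 ≈ -1.6736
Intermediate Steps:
R(L) = 2*L
h = 69 (h = (-87 + 2*9)*(-1) = (-87 + 18)*(-1) = -69*(-1) = 69)
(h + 40041)/(-9429 - 14538) = (69 + 40041)/(-9429 - 14538) = 40110/(-23967) = 40110*(-1/23967) = -13370/7989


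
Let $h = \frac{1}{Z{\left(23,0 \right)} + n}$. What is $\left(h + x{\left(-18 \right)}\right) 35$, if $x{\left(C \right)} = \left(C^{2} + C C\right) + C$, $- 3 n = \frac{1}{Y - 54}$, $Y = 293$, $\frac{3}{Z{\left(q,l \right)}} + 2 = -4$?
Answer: $\frac{15803760}{719} \approx 21980.0$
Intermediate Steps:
$Z{\left(q,l \right)} = - \frac{1}{2}$ ($Z{\left(q,l \right)} = \frac{3}{-2 - 4} = \frac{3}{-6} = 3 \left(- \frac{1}{6}\right) = - \frac{1}{2}$)
$n = - \frac{1}{717}$ ($n = - \frac{1}{3 \left(293 - 54\right)} = - \frac{1}{3 \cdot 239} = \left(- \frac{1}{3}\right) \frac{1}{239} = - \frac{1}{717} \approx -0.0013947$)
$x{\left(C \right)} = C + 2 C^{2}$ ($x{\left(C \right)} = \left(C^{2} + C^{2}\right) + C = 2 C^{2} + C = C + 2 C^{2}$)
$h = - \frac{1434}{719}$ ($h = \frac{1}{- \frac{1}{2} - \frac{1}{717}} = \frac{1}{- \frac{719}{1434}} = - \frac{1434}{719} \approx -1.9944$)
$\left(h + x{\left(-18 \right)}\right) 35 = \left(- \frac{1434}{719} - 18 \left(1 + 2 \left(-18\right)\right)\right) 35 = \left(- \frac{1434}{719} - 18 \left(1 - 36\right)\right) 35 = \left(- \frac{1434}{719} - -630\right) 35 = \left(- \frac{1434}{719} + 630\right) 35 = \frac{451536}{719} \cdot 35 = \frac{15803760}{719}$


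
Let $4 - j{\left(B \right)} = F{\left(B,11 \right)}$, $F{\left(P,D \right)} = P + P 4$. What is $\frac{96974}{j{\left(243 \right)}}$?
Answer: $- \frac{96974}{1211} \approx -80.078$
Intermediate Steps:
$F{\left(P,D \right)} = 5 P$ ($F{\left(P,D \right)} = P + 4 P = 5 P$)
$j{\left(B \right)} = 4 - 5 B$
$\frac{96974}{j{\left(243 \right)}} = \frac{96974}{4 - 1215} = \frac{96974}{-1211} = 96974 \left(- \frac{1}{1211}\right) = - \frac{96974}{1211}$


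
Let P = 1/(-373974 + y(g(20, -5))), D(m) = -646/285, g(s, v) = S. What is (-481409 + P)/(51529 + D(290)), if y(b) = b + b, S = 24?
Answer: -900056708675/96335926442 ≈ -9.3429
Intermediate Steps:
g(s, v) = 24
y(b) = 2*b
D(m) = -34/15 (D(m) = -646*1/285 = -34/15)
P = -1/373926 (P = 1/(-373974 + 2*24) = 1/(-373974 + 48) = 1/(-373926) = -1/373926 ≈ -2.6743e-6)
(-481409 + P)/(51529 + D(290)) = (-481409 - 1/373926)/(51529 - 34/15) = -180011341735/(373926*772901/15) = -180011341735/373926*15/772901 = -900056708675/96335926442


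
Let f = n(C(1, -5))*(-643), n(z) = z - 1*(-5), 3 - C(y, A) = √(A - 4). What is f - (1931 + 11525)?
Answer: -18600 + 1929*I ≈ -18600.0 + 1929.0*I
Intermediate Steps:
C(y, A) = 3 - √(-4 + A) (C(y, A) = 3 - √(A - 4) = 3 - √(-4 + A))
n(z) = 5 + z (n(z) = z + 5 = 5 + z)
f = -5144 + 1929*I (f = (5 + (3 - √(-4 - 5)))*(-643) = (5 + (3 - √(-9)))*(-643) = (5 + (3 - 3*I))*(-643) = (8 - 3*I)*(-643) = -5144 + 1929*I ≈ -5144.0 + 1929.0*I)
f - (1931 + 11525) = (-5144 + 1929*I) - (1931 + 11525) = (-5144 + 1929*I) - 1*13456 = (-5144 + 1929*I) - 13456 = -18600 + 1929*I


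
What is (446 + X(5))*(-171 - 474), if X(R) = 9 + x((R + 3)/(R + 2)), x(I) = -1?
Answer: -292830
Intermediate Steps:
X(R) = 8 (X(R) = 9 - 1 = 8)
(446 + X(5))*(-171 - 474) = (446 + 8)*(-171 - 474) = 454*(-645) = -292830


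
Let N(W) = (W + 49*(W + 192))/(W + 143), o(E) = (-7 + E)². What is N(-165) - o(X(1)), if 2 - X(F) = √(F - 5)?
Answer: -810/11 - 20*I ≈ -73.636 - 20.0*I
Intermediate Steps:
X(F) = 2 - √(-5 + F) (X(F) = 2 - √(F - 5) = 2 - √(-5 + F))
N(W) = (9408 + 50*W)/(143 + W) (N(W) = (W + 49*(192 + W))/(143 + W) = (W + (9408 + 49*W))/(143 + W) = (9408 + 50*W)/(143 + W))
N(-165) - o(X(1)) = 2*(4704 + 25*(-165))/(143 - 165) - (-7 + (2 - √(-5 + 1)))² = 2*(4704 - 4125)/(-22) - (-7 + (2 - √(-4)))² = 2*(-1/22)*579 - (-7 + (2 - 2*I))² = -579/11 - (-7 + (2 - 2*I))² = -579/11 - (-5 - 2*I)²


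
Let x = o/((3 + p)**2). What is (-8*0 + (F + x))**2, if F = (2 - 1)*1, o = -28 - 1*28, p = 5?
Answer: 1/64 ≈ 0.015625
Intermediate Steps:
o = -56 (o = -28 - 28 = -56)
x = -7/8 (x = -56/(3 + 5)**2 = -56/(8**2) = -56/64 = -56*1/64 = -7/8 ≈ -0.87500)
F = 1 (F = 1*1 = 1)
(-8*0 + (F + x))**2 = (-8*0 + (1 - 7/8))**2 = (0 + 1/8)**2 = (1/8)**2 = 1/64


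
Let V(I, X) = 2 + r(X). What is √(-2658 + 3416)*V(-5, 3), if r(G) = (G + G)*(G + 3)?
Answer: 38*√758 ≈ 1046.2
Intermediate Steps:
r(G) = 2*G*(3 + G) (r(G) = (2*G)*(3 + G) = 2*G*(3 + G))
V(I, X) = 2 + 2*X*(3 + X)
√(-2658 + 3416)*V(-5, 3) = √(-2658 + 3416)*(2 + 2*3*(3 + 3)) = √758*(2 + 2*3*6) = √758*(2 + 36) = √758*38 = 38*√758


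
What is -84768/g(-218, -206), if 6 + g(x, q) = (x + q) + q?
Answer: 7064/53 ≈ 133.28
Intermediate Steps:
g(x, q) = -6 + x + 2*q (g(x, q) = -6 + ((x + q) + q) = -6 + ((q + x) + q) = -6 + (x + 2*q) = -6 + x + 2*q)
-84768/g(-218, -206) = -84768/(-6 - 218 + 2*(-206)) = -84768/(-6 - 218 - 412) = -84768/(-636) = -84768*(-1/636) = 7064/53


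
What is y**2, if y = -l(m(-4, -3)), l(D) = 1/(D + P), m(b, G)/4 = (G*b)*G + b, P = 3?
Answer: 1/24649 ≈ 4.0570e-5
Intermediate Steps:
m(b, G) = 4*b + 4*b*G**2 (m(b, G) = 4*((G*b)*G + b) = 4*(b*G**2 + b) = 4*(b + b*G**2) = 4*b + 4*b*G**2)
l(D) = 1/(3 + D) (l(D) = 1/(D + 3) = 1/(3 + D))
y = 1/157 (y = -1/(3 + 4*(-4)*(1 + (-3)**2)) = -1/(3 + 4*(-4)*(1 + 9)) = -1/(3 + 4*(-4)*10) = -1/(3 - 160) = -1/(-157) = -1*(-1/157) = 1/157 ≈ 0.0063694)
y**2 = (1/157)**2 = 1/24649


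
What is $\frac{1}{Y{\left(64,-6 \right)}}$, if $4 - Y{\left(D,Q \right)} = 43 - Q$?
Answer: $- \frac{1}{45} \approx -0.022222$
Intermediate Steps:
$Y{\left(D,Q \right)} = -39 + Q$ ($Y{\left(D,Q \right)} = 4 - \left(43 - Q\right) = 4 + \left(-43 + Q\right) = -39 + Q$)
$\frac{1}{Y{\left(64,-6 \right)}} = \frac{1}{-39 - 6} = \frac{1}{-45} = - \frac{1}{45}$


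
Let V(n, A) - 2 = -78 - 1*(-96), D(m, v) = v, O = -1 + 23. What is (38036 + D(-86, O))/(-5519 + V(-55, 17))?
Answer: -12686/1833 ≈ -6.9209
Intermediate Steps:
O = 22
V(n, A) = 20 (V(n, A) = 2 + (-78 - 1*(-96)) = 2 + (-78 + 96) = 2 + 18 = 20)
(38036 + D(-86, O))/(-5519 + V(-55, 17)) = (38036 + 22)/(-5519 + 20) = 38058/(-5499) = 38058*(-1/5499) = -12686/1833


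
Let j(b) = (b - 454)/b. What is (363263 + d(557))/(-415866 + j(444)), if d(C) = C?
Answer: -80768040/92322257 ≈ -0.87485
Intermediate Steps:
j(b) = (-454 + b)/b
(363263 + d(557))/(-415866 + j(444)) = (363263 + 557)/(-415866 + (-454 + 444)/444) = 363820/(-415866 + (1/444)*(-10)) = 363820/(-415866 - 5/222) = 363820/(-92322257/222) = 363820*(-222/92322257) = -80768040/92322257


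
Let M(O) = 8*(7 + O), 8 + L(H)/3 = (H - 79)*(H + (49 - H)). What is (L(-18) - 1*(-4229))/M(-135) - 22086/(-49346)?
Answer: 129685187/12632576 ≈ 10.266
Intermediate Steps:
L(H) = -11637 + 147*H (L(H) = -24 + 3*((H - 79)*(H + (49 - H))) = -24 + 3*((-79 + H)*49) = -24 + 3*(-3871 + 49*H) = -24 + (-11613 + 147*H) = -11637 + 147*H)
M(O) = 56 + 8*O
(L(-18) - 1*(-4229))/M(-135) - 22086/(-49346) = ((-11637 + 147*(-18)) - 1*(-4229))/(56 + 8*(-135)) - 22086/(-49346) = ((-11637 - 2646) + 4229)/(56 - 1080) - 22086*(-1/49346) = (-14283 + 4229)/(-1024) + 11043/24673 = -10054*(-1/1024) + 11043/24673 = 5027/512 + 11043/24673 = 129685187/12632576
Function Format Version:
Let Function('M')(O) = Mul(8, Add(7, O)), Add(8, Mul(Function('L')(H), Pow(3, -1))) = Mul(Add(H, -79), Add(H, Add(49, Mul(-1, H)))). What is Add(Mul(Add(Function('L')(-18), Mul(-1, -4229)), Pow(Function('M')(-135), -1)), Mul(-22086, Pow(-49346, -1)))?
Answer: Rational(129685187, 12632576) ≈ 10.266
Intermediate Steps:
Function('L')(H) = Add(-11637, Mul(147, H)) (Function('L')(H) = Add(-24, Mul(3, Mul(Add(H, -79), Add(H, Add(49, Mul(-1, H)))))) = Add(-24, Mul(3, Mul(Add(-79, H), 49))) = Add(-24, Mul(3, Add(-3871, Mul(49, H)))) = Add(-24, Add(-11613, Mul(147, H))) = Add(-11637, Mul(147, H)))
Function('M')(O) = Add(56, Mul(8, O))
Add(Mul(Add(Function('L')(-18), Mul(-1, -4229)), Pow(Function('M')(-135), -1)), Mul(-22086, Pow(-49346, -1))) = Add(Mul(Add(Add(-11637, Mul(147, -18)), Mul(-1, -4229)), Pow(Add(56, Mul(8, -135)), -1)), Mul(-22086, Pow(-49346, -1))) = Add(Mul(Add(Add(-11637, -2646), 4229), Pow(Add(56, -1080), -1)), Mul(-22086, Rational(-1, 49346))) = Add(Mul(Add(-14283, 4229), Pow(-1024, -1)), Rational(11043, 24673)) = Add(Mul(-10054, Rational(-1, 1024)), Rational(11043, 24673)) = Add(Rational(5027, 512), Rational(11043, 24673)) = Rational(129685187, 12632576)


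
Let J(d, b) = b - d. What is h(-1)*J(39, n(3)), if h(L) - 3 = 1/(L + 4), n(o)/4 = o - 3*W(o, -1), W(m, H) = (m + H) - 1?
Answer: -130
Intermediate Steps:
W(m, H) = -1 + H + m (W(m, H) = (H + m) - 1 = -1 + H + m)
n(o) = 24 - 8*o (n(o) = 4*(o - 3*(-1 - 1 + o)) = 4*(o - 3*(-2 + o)) = 4*(o + (6 - 3*o)) = 4*(6 - 2*o) = 24 - 8*o)
h(L) = 3 + 1/(4 + L) (h(L) = 3 + 1/(L + 4) = 3 + 1/(4 + L))
h(-1)*J(39, n(3)) = ((13 + 3*(-1))/(4 - 1))*((24 - 8*3) - 1*39) = ((13 - 3)/3)*((24 - 24) - 39) = ((1/3)*10)*(0 - 39) = (10/3)*(-39) = -130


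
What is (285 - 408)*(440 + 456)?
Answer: -110208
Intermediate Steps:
(285 - 408)*(440 + 456) = -123*896 = -110208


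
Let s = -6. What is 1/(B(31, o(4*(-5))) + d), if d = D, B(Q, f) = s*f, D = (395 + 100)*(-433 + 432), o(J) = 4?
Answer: -1/519 ≈ -0.0019268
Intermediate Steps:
D = -495 (D = 495*(-1) = -495)
B(Q, f) = -6*f
d = -495
1/(B(31, o(4*(-5))) + d) = 1/(-6*4 - 495) = 1/(-24 - 495) = 1/(-519) = -1/519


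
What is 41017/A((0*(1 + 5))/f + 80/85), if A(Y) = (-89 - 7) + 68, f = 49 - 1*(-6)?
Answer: -41017/28 ≈ -1464.9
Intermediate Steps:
f = 55 (f = 49 + 6 = 55)
A(Y) = -28 (A(Y) = -96 + 68 = -28)
41017/A((0*(1 + 5))/f + 80/85) = 41017/(-28) = 41017*(-1/28) = -41017/28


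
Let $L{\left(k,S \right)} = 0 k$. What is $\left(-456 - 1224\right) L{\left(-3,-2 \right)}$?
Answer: $0$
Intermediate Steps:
$L{\left(k,S \right)} = 0$
$\left(-456 - 1224\right) L{\left(-3,-2 \right)} = \left(-456 - 1224\right) 0 = \left(-1680\right) 0 = 0$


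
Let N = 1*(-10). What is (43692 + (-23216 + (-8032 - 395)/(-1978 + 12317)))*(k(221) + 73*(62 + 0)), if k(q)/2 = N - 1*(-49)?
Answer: 974634281948/10339 ≈ 9.4268e+7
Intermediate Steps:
N = -10
k(q) = 78 (k(q) = 2*(-10 - 1*(-49)) = 2*(-10 + 49) = 2*39 = 78)
(43692 + (-23216 + (-8032 - 395)/(-1978 + 12317)))*(k(221) + 73*(62 + 0)) = (43692 + (-23216 + (-8032 - 395)/(-1978 + 12317)))*(78 + 73*(62 + 0)) = (43692 + (-23216 - 8427/10339))*(78 + 73*62) = (43692 + (-23216 - 8427*1/10339))*(78 + 4526) = (43692 + (-23216 - 8427/10339))*4604 = (43692 - 240038651/10339)*4604 = (211692937/10339)*4604 = 974634281948/10339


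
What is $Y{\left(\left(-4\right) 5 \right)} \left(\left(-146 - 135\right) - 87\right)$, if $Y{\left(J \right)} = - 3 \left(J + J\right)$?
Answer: $-44160$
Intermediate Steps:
$Y{\left(J \right)} = - 6 J$ ($Y{\left(J \right)} = - 3 \cdot 2 J = - 6 J$)
$Y{\left(\left(-4\right) 5 \right)} \left(\left(-146 - 135\right) - 87\right) = - 6 \left(\left(-4\right) 5\right) \left(\left(-146 - 135\right) - 87\right) = \left(-6\right) \left(-20\right) \left(\left(-146 - 135\right) - 87\right) = 120 \left(-281 - 87\right) = 120 \left(-368\right) = -44160$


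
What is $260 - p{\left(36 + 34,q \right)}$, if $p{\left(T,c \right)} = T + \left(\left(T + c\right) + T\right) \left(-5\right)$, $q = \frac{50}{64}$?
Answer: $\frac{28605}{32} \approx 893.91$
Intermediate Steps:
$q = \frac{25}{32}$ ($q = 50 \cdot \frac{1}{64} = \frac{25}{32} \approx 0.78125$)
$p{\left(T,c \right)} = - 9 T - 5 c$ ($p{\left(T,c \right)} = T + \left(c + 2 T\right) \left(-5\right) = T - \left(5 c + 10 T\right) = - 9 T - 5 c$)
$260 - p{\left(36 + 34,q \right)} = 260 - \left(- 9 \left(36 + 34\right) - \frac{125}{32}\right) = 260 - \left(\left(-9\right) 70 - \frac{125}{32}\right) = 260 - \left(-630 - \frac{125}{32}\right) = 260 - - \frac{20285}{32} = 260 + \frac{20285}{32} = \frac{28605}{32}$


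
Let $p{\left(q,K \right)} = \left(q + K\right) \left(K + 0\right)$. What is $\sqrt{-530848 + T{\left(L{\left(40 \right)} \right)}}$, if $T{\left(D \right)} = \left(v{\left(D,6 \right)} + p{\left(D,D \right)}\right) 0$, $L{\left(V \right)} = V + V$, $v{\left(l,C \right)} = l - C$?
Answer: $4 i \sqrt{33178} \approx 728.59 i$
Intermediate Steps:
$p{\left(q,K \right)} = K \left(K + q\right)$ ($p{\left(q,K \right)} = \left(K + q\right) K = K \left(K + q\right)$)
$L{\left(V \right)} = 2 V$
$T{\left(D \right)} = 0$ ($T{\left(D \right)} = \left(\left(D - 6\right) + D \left(D + D\right)\right) 0 = \left(\left(D - 6\right) + D 2 D\right) 0 = \left(\left(-6 + D\right) + 2 D^{2}\right) 0 = \left(-6 + D + 2 D^{2}\right) 0 = 0$)
$\sqrt{-530848 + T{\left(L{\left(40 \right)} \right)}} = \sqrt{-530848 + 0} = \sqrt{-530848} = 4 i \sqrt{33178}$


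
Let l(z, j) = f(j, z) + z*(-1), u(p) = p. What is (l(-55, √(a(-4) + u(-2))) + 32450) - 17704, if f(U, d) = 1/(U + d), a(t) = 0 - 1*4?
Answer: 44861776/3031 - I*√6/3031 ≈ 14801.0 - 0.00080815*I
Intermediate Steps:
a(t) = -4 (a(t) = 0 - 4 = -4)
l(z, j) = 1/(j + z) - z (l(z, j) = 1/(j + z) + z*(-1) = 1/(j + z) - z)
(l(-55, √(a(-4) + u(-2))) + 32450) - 17704 = ((1 - 1*(-55)*(√(-4 - 2) - 55))/(√(-4 - 2) - 55) + 32450) - 17704 = ((1 - 1*(-55)*(√(-6) - 55))/(√(-6) - 55) + 32450) - 17704 = ((1 - 1*(-55)*(I*√6 - 55))/(I*√6 - 55) + 32450) - 17704 = ((1 - 1*(-55)*(-55 + I*√6))/(-55 + I*√6) + 32450) - 17704 = ((1 + (-3025 + 55*I*√6))/(-55 + I*√6) + 32450) - 17704 = ((-3024 + 55*I*√6)/(-55 + I*√6) + 32450) - 17704 = (32450 + (-3024 + 55*I*√6)/(-55 + I*√6)) - 17704 = 14746 + (-3024 + 55*I*√6)/(-55 + I*√6)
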